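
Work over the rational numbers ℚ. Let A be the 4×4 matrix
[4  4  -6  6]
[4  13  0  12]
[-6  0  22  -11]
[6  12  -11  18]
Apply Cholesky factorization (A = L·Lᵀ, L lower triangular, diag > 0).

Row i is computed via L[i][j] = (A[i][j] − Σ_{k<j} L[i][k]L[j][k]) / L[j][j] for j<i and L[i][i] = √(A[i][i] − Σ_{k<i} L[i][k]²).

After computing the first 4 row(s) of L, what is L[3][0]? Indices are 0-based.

L[3][0] = 3

Step 1: L[0][0] = √(4) = 2.
  L[1][0] = (4) / L[0][0] = 2.
Step 2: L[1][1] = √(9) = 3.
  L[2][0] = (-6) / L[0][0] = -3.
  L[2][1] = (6) / L[1][1] = 2.
Step 3: L[2][2] = √(9) = 3.
  L[3][0] = (6) / L[0][0] = 3.
  L[3][1] = (6) / L[1][1] = 2.
  L[3][2] = (-6) / L[2][2] = -2.
Step 4: L[3][3] = √(1) = 1.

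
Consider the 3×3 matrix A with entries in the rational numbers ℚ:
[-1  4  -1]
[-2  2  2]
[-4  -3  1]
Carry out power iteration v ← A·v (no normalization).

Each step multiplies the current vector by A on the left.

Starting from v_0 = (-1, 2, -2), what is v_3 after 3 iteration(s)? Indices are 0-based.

v_0 = (-1, 2, -2).
v_1 = A·v_0 = (11, 2, -4).
v_2 = A·v_1 = (1, -26, -54).
v_3 = A·v_2 = (-51, -162, 20).

v_3 = (-51, -162, 20)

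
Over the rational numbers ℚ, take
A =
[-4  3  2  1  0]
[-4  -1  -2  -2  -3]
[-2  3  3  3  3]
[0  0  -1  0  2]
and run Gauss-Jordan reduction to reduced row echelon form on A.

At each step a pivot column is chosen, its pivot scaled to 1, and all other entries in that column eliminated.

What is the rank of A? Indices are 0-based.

pivot(0,0)=-4: scale R0 → (1, -3/4, -1/2, -1/4, 0)
  clear (1,0): R1 −= (-4)R0 → (0, -4, -4, -3, -3)
  clear (2,0): R2 −= (-2)R0 → (0, 3/2, 2, 5/2, 3)
pivot(1,1)=-4: scale R1 → (0, 1, 1, 3/4, 3/4)
  clear (0,1): R0 −= (-3/4)R1 → (1, 0, 1/4, 5/16, 9/16)
  clear (2,1): R2 −= (3/2)R1 → (0, 0, 1/2, 11/8, 15/8)
pivot(2,2)=1/2: scale R2 → (0, 0, 1, 11/4, 15/4)
  clear (0,2): R0 −= (1/4)R2 → (1, 0, 0, -3/8, -3/8)
  clear (1,2): R1 −= (1)R2 → (0, 1, 0, -2, -3)
  clear (3,2): R3 −= (-1)R2 → (0, 0, 0, 11/4, 23/4)
pivot(3,3)=11/4: scale R3 → (0, 0, 0, 1, 23/11)
  clear (0,3): R0 −= (-3/8)R3 → (1, 0, 0, 0, 9/22)
  clear (1,3): R1 −= (-2)R3 → (0, 1, 0, 0, 13/11)
  clear (2,3): R2 −= (11/4)R3 → (0, 0, 1, 0, -2)

rank = 4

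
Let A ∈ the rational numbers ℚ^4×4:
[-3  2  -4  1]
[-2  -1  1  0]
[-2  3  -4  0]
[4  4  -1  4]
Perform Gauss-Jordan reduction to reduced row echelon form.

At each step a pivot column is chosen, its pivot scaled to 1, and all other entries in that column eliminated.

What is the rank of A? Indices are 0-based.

step 1: normalize row 0 (÷-3) = (1, -2/3, 4/3, -1/3)
  row 1: subtract -2×row0 = (0, -7/3, 11/3, -2/3)
  row 2: subtract -2×row0 = (0, 5/3, -4/3, -2/3)
  row 3: subtract 4×row0 = (0, 20/3, -19/3, 16/3)
step 2: normalize row 1 (÷-7/3) = (0, 1, -11/7, 2/7)
  row 0: subtract -2/3×row1 = (1, 0, 2/7, -1/7)
  row 2: subtract 5/3×row1 = (0, 0, 9/7, -8/7)
  row 3: subtract 20/3×row1 = (0, 0, 29/7, 24/7)
step 3: normalize row 2 (÷9/7) = (0, 0, 1, -8/9)
  row 0: subtract 2/7×row2 = (1, 0, 0, 1/9)
  row 1: subtract -11/7×row2 = (0, 1, 0, -10/9)
  row 3: subtract 29/7×row2 = (0, 0, 0, 64/9)
step 4: normalize row 3 (÷64/9) = (0, 0, 0, 1)
  row 0: subtract 1/9×row3 = (1, 0, 0, 0)
  row 1: subtract -10/9×row3 = (0, 1, 0, 0)
  row 2: subtract -8/9×row3 = (0, 0, 1, 0)

rank = 4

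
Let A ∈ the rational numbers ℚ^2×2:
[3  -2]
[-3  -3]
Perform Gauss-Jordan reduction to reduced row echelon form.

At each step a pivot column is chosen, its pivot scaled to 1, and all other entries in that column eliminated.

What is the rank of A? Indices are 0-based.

[1] R0 /= 3  ⇒  (1, -2/3)
     R1 -= -3·R0  ⇒  (0, -5)
[2] R1 /= -5  ⇒  (0, 1)
     R0 -= -2/3·R1  ⇒  (1, 0)

rank = 2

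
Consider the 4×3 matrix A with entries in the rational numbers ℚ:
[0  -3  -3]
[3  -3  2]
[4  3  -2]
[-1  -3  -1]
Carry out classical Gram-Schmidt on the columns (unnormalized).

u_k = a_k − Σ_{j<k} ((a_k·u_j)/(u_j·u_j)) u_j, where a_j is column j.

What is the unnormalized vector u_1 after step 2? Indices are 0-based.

Step 1: u_0 = a_0 = (0, 3, 4, -1).
Step 2: u_1 = a_1 − (3/13)·u_0 = (-3, -48/13, 27/13, -36/13).

u_1 = (-3, -48/13, 27/13, -36/13)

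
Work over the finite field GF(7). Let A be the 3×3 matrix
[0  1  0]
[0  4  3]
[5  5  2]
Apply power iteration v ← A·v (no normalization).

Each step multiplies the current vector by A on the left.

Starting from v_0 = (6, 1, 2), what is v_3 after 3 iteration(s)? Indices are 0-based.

v_0 = (6, 1, 2).
v_1 = A·v_0 = (1, 3, 4).
v_2 = A·v_1 = (3, 3, 0).
v_3 = A·v_2 = (3, 5, 2).

v_3 = (3, 5, 2)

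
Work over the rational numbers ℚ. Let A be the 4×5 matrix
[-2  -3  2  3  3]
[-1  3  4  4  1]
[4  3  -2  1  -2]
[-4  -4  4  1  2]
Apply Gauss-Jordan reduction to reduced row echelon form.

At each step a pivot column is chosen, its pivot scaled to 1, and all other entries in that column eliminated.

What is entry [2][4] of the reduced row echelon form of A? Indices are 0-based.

[1] R0 /= -2  ⇒  (1, 3/2, -1, -3/2, -3/2)
     R1 -= -1·R0  ⇒  (0, 9/2, 3, 5/2, -1/2)
     R2 -= 4·R0  ⇒  (0, -3, 2, 7, 4)
     R3 -= -4·R0  ⇒  (0, 2, 0, -5, -4)
[2] R1 /= 9/2  ⇒  (0, 1, 2/3, 5/9, -1/9)
     R0 -= 3/2·R1  ⇒  (1, 0, -2, -7/3, -4/3)
     R2 -= -3·R1  ⇒  (0, 0, 4, 26/3, 11/3)
     R3 -= 2·R1  ⇒  (0, 0, -4/3, -55/9, -34/9)
[3] R2 /= 4  ⇒  (0, 0, 1, 13/6, 11/12)
     R0 -= -2·R2  ⇒  (1, 0, 0, 2, 1/2)
     R1 -= 2/3·R2  ⇒  (0, 1, 0, -8/9, -13/18)
     R3 -= -4/3·R2  ⇒  (0, 0, 0, -29/9, -23/9)
[4] R3 /= -29/9  ⇒  (0, 0, 0, 1, 23/29)
     R0 -= 2·R3  ⇒  (1, 0, 0, 0, -63/58)
     R1 -= -8/9·R3  ⇒  (0, 1, 0, 0, -1/58)
     R2 -= 13/6·R3  ⇒  (0, 0, 1, 0, -93/116)

M[2][4] = -93/116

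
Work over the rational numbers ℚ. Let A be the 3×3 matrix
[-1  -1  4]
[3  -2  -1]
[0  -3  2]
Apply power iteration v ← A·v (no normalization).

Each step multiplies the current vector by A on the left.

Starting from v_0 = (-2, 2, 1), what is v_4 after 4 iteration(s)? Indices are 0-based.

v_4 = (-199, 533, 256)

v_0 = (-2, 2, 1).
v_1 = A·v_0 = (4, -11, -4).
v_2 = A·v_1 = (-9, 38, 25).
v_3 = A·v_2 = (71, -128, -64).
v_4 = A·v_3 = (-199, 533, 256).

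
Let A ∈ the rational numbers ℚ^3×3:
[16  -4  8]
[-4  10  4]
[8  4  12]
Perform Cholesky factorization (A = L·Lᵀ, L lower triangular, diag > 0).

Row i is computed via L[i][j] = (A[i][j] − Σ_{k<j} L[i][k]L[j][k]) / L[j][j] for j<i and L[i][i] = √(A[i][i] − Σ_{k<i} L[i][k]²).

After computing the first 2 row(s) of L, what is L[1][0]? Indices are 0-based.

Step 1: L[0][0] = √(16) = 4.
  L[1][0] = (-4) / L[0][0] = -1.
Step 2: L[1][1] = √(9) = 3.

L[1][0] = -1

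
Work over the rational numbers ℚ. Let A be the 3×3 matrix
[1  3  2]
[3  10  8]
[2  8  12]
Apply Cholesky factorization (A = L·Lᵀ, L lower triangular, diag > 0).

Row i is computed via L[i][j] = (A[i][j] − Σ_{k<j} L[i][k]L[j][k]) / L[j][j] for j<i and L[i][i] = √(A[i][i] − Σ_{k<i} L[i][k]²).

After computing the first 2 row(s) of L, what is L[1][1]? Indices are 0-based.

Step 1: L[0][0] = √(1) = 1.
  L[1][0] = (3) / L[0][0] = 3.
Step 2: L[1][1] = √(1) = 1.

L[1][1] = 1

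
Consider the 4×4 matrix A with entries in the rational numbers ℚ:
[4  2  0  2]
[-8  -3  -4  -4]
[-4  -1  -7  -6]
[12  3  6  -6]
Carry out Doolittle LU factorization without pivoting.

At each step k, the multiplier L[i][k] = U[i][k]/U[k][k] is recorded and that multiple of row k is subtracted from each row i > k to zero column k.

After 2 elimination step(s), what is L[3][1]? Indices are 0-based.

k=0: U[0][0]=4
  eliminate (1,0): mult=-2, new row 1: (0, 1, -4, 0); set L[1][0]=-2
  eliminate (2,0): mult=-1, new row 2: (0, 1, -7, -4); set L[2][0]=-1
  eliminate (3,0): mult=3, new row 3: (0, -3, 6, -12); set L[3][0]=3
k=1: U[1][1]=1
  eliminate (2,1): mult=1, new row 2: (0, 0, -3, -4); set L[2][1]=1
  eliminate (3,1): mult=-3, new row 3: (0, 0, -6, -12); set L[3][1]=-3

L[3][1] = -3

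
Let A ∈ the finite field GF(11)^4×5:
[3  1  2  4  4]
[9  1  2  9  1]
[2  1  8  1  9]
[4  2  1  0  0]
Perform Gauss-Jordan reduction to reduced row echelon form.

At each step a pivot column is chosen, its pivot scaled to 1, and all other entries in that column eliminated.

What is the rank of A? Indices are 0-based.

rank = 4

pivot(0,0)=3: scale R0 → (1, 4, 8, 5, 5)
  clear (1,0): R1 −= (9)R0 → (0, 9, 7, 8, 0)
  clear (2,0): R2 −= (2)R0 → (0, 4, 3, 2, 10)
  clear (3,0): R3 −= (4)R0 → (0, 8, 2, 2, 2)
pivot(1,1)=9: scale R1 → (0, 1, 2, 7, 0)
  clear (0,1): R0 −= (4)R1 → (1, 0, 0, 10, 5)
  clear (2,1): R2 −= (4)R1 → (0, 0, 6, 7, 10)
  clear (3,1): R3 −= (8)R1 → (0, 0, 8, 1, 2)
pivot(2,2)=6: scale R2 → (0, 0, 1, 3, 9)
  clear (1,2): R1 −= (2)R2 → (0, 1, 0, 1, 4)
  clear (3,2): R3 −= (8)R2 → (0, 0, 0, 10, 7)
pivot(3,3)=10: scale R3 → (0, 0, 0, 1, 4)
  clear (0,3): R0 −= (10)R3 → (1, 0, 0, 0, 9)
  clear (1,3): R1 −= (1)R3 → (0, 1, 0, 0, 0)
  clear (2,3): R2 −= (3)R3 → (0, 0, 1, 0, 8)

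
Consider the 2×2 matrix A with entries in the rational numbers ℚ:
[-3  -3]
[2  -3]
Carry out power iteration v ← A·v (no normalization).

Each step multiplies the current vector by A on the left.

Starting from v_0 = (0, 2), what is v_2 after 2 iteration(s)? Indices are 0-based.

v_2 = (36, 6)

v_0 = (0, 2).
v_1 = A·v_0 = (-6, -6).
v_2 = A·v_1 = (36, 6).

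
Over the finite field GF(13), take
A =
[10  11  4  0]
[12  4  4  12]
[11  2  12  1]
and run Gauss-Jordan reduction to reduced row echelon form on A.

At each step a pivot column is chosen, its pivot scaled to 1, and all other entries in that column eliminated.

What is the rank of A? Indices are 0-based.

rank = 3

[1] R0 /= 10  ⇒  (1, 5, 3, 0)
     R1 -= 12·R0  ⇒  (0, 9, 7, 12)
     R2 -= 11·R0  ⇒  (0, 12, 5, 1)
[2] R1 /= 9  ⇒  (0, 1, 8, 10)
     R0 -= 5·R1  ⇒  (1, 0, 2, 2)
     R2 -= 12·R1  ⇒  (0, 0, 0, 11)
column 2 empty below row 2
[3] R2 /= 11  ⇒  (0, 0, 0, 1)
     R0 -= 2·R2  ⇒  (1, 0, 2, 0)
     R1 -= 10·R2  ⇒  (0, 1, 8, 0)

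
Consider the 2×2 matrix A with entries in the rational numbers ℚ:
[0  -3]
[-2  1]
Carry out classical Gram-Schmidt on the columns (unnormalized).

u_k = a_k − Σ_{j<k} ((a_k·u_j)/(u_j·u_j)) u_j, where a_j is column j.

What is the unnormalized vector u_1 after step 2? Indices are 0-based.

u_1 = (-3, 0)

Step 1: u_0 = a_0 = (0, -2).
Step 2: u_1 = a_1 − (-1/2)·u_0 = (-3, 0).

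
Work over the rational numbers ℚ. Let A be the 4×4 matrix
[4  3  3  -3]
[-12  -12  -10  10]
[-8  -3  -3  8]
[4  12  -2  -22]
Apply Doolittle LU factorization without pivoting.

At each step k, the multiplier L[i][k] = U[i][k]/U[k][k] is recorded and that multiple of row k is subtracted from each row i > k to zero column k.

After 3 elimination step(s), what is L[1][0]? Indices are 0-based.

L[1][0] = -3

[col 0] pivot 4
  R1 -= -3*R0 → (0, -3, -1, 1)  (L[1][0] := -3)
  R2 -= -2*R0 → (0, 3, 3, 2)  (L[2][0] := -2)
  R3 -= 1*R0 → (0, 9, -5, -19)  (L[3][0] := 1)
[col 1] pivot -3
  R2 -= -1*R1 → (0, 0, 2, 3)  (L[2][1] := -1)
  R3 -= -3*R1 → (0, 0, -8, -16)  (L[3][1] := -3)
[col 2] pivot 2
  R3 -= -4*R2 → (0, 0, 0, -4)  (L[3][2] := -4)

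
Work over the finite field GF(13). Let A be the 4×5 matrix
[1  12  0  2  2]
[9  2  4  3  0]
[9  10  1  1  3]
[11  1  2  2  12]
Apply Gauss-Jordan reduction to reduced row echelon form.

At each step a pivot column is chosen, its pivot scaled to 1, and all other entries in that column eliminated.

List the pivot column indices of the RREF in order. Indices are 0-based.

pivot columns: 0, 1, 3, 4

[1] R0 /= 1  ⇒  (1, 12, 0, 2, 2)
     R1 -= 9·R0  ⇒  (0, 11, 4, 11, 8)
     R2 -= 9·R0  ⇒  (0, 6, 1, 9, 11)
     R3 -= 11·R0  ⇒  (0, 12, 2, 6, 3)
[2] R1 /= 11  ⇒  (0, 1, 11, 1, 9)
     R0 -= 12·R1  ⇒  (1, 0, 11, 3, 11)
     R2 -= 6·R1  ⇒  (0, 0, 0, 3, 9)
     R3 -= 12·R1  ⇒  (0, 0, 0, 7, 12)
column 2 empty below row 2
[3] R2 /= 3  ⇒  (0, 0, 0, 1, 3)
     R0 -= 3·R2  ⇒  (1, 0, 11, 0, 2)
     R1 -= 1·R2  ⇒  (0, 1, 11, 0, 6)
     R3 -= 7·R2  ⇒  (0, 0, 0, 0, 4)
[4] R3 /= 4  ⇒  (0, 0, 0, 0, 1)
     R0 -= 2·R3  ⇒  (1, 0, 11, 0, 0)
     R1 -= 6·R3  ⇒  (0, 1, 11, 0, 0)
     R2 -= 3·R3  ⇒  (0, 0, 0, 1, 0)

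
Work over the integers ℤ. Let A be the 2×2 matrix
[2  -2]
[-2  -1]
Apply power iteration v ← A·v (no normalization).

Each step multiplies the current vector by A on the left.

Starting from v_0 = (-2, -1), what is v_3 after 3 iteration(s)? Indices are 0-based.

v_0 = (-2, -1).
v_1 = A·v_0 = (-2, 5).
v_2 = A·v_1 = (-14, -1).
v_3 = A·v_2 = (-26, 29).

v_3 = (-26, 29)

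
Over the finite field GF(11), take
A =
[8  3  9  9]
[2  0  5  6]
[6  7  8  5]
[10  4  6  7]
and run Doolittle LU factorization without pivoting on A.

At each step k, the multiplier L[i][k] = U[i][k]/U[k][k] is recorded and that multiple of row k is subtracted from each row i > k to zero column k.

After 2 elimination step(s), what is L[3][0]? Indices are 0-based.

L[3][0] = 4

k=0: U[0][0]=8
  eliminate (1,0): mult=3, new row 1: (0, 2, 0, 1); set L[1][0]=3
  eliminate (2,0): mult=9, new row 2: (0, 2, 4, 1); set L[2][0]=9
  eliminate (3,0): mult=4, new row 3: (0, 3, 3, 4); set L[3][0]=4
k=1: U[1][1]=2
  eliminate (2,1): mult=1, new row 2: (0, 0, 4, 0); set L[2][1]=1
  eliminate (3,1): mult=7, new row 3: (0, 0, 3, 8); set L[3][1]=7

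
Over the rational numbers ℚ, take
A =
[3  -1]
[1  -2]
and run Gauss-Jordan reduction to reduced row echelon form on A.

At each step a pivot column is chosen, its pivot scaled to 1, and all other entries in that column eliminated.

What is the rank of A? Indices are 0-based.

rank = 2

[1] R0 /= 3  ⇒  (1, -1/3)
     R1 -= 1·R0  ⇒  (0, -5/3)
[2] R1 /= -5/3  ⇒  (0, 1)
     R0 -= -1/3·R1  ⇒  (1, 0)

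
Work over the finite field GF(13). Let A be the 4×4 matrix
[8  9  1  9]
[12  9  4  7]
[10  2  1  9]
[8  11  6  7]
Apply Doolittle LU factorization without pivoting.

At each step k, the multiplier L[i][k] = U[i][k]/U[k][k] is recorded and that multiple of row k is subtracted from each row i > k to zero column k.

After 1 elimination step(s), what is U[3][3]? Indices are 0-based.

k=0: U[0][0]=8
  eliminate (1,0): mult=8, new row 1: (0, 2, 9, 0); set L[1][0]=8
  eliminate (2,0): mult=11, new row 2: (0, 7, 3, 1); set L[2][0]=11
  eliminate (3,0): mult=1, new row 3: (0, 2, 5, 11); set L[3][0]=1

U[3][3] = 11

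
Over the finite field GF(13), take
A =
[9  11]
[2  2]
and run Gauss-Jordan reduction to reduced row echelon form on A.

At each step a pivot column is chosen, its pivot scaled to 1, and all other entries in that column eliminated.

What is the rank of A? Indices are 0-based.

[1] R0 /= 9  ⇒  (1, 7)
     R1 -= 2·R0  ⇒  (0, 1)
[2] R1 /= 1  ⇒  (0, 1)
     R0 -= 7·R1  ⇒  (1, 0)

rank = 2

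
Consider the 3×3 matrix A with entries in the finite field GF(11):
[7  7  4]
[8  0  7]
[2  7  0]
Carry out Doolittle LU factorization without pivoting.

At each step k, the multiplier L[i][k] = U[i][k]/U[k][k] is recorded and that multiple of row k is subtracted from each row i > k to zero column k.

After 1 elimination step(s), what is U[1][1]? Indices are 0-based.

[col 0] pivot 7
  R1 -= 9*R0 → (0, 3, 4)  (L[1][0] := 9)
  R2 -= 5*R0 → (0, 5, 2)  (L[2][0] := 5)

U[1][1] = 3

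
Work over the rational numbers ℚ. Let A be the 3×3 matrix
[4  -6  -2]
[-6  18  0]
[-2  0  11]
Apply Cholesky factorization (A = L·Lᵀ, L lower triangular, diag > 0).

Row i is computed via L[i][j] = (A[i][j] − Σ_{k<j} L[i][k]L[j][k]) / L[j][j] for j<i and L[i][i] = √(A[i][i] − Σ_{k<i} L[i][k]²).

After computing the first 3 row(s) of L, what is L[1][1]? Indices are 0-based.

Step 1: L[0][0] = √(4) = 2.
  L[1][0] = (-6) / L[0][0] = -3.
Step 2: L[1][1] = √(9) = 3.
  L[2][0] = (-2) / L[0][0] = -1.
  L[2][1] = (-3) / L[1][1] = -1.
Step 3: L[2][2] = √(9) = 3.

L[1][1] = 3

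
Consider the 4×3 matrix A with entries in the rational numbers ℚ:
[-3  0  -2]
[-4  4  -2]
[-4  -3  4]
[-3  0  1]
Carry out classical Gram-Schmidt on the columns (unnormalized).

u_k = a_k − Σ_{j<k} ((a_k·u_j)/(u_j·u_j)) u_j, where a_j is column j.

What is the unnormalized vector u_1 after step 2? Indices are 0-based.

Step 1: u_0 = a_0 = (-3, -4, -4, -3).
Step 2: u_1 = a_1 − (-2/25)·u_0 = (-6/25, 92/25, -83/25, -6/25).

u_1 = (-6/25, 92/25, -83/25, -6/25)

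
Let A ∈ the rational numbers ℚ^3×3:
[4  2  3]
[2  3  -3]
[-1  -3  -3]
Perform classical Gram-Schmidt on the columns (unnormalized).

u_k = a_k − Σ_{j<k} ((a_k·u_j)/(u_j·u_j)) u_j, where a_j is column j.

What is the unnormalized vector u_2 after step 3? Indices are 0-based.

Step 1: u_0 = a_0 = (4, 2, -1).
Step 2: u_1 = a_1 − (17/21)·u_0 = (-26/21, 29/21, -46/21).
Step 3: u_2 = a_2 − (3/7)·u_0 − (-27/173)·u_1 = (189/173, -630/173, -504/173).

u_2 = (189/173, -630/173, -504/173)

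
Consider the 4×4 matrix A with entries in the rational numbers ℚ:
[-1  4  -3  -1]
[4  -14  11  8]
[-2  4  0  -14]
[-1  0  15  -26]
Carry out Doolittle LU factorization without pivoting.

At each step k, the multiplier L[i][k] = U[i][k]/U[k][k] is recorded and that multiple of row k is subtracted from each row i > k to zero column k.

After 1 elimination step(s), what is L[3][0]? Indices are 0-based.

k=0: U[0][0]=-1
  eliminate (1,0): mult=-4, new row 1: (0, 2, -1, 4); set L[1][0]=-4
  eliminate (2,0): mult=2, new row 2: (0, -4, 6, -12); set L[2][0]=2
  eliminate (3,0): mult=1, new row 3: (0, -4, 18, -25); set L[3][0]=1

L[3][0] = 1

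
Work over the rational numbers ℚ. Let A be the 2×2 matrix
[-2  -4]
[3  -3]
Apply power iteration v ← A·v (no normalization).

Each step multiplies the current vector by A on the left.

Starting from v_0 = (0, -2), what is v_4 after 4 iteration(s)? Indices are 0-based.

v_0 = (0, -2).
v_1 = A·v_0 = (8, 6).
v_2 = A·v_1 = (-40, 6).
v_3 = A·v_2 = (56, -138).
v_4 = A·v_3 = (440, 582).

v_4 = (440, 582)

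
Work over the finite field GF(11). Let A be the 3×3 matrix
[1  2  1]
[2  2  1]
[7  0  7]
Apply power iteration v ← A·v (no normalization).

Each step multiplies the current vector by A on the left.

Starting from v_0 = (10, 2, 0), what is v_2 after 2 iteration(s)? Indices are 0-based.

v_0 = (10, 2, 0).
v_1 = A·v_0 = (3, 2, 4).
v_2 = A·v_1 = (0, 3, 5).

v_2 = (0, 3, 5)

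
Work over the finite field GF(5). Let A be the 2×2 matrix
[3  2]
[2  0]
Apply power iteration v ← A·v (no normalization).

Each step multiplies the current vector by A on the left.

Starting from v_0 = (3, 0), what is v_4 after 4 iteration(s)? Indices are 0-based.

v_4 = (0, 1)

v_0 = (3, 0).
v_1 = A·v_0 = (4, 1).
v_2 = A·v_1 = (4, 3).
v_3 = A·v_2 = (3, 3).
v_4 = A·v_3 = (0, 1).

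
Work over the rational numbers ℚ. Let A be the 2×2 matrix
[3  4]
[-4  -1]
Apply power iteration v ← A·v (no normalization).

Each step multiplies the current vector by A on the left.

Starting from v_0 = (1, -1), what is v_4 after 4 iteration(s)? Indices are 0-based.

v_4 = (161, 15)

v_0 = (1, -1).
v_1 = A·v_0 = (-1, -3).
v_2 = A·v_1 = (-15, 7).
v_3 = A·v_2 = (-17, 53).
v_4 = A·v_3 = (161, 15).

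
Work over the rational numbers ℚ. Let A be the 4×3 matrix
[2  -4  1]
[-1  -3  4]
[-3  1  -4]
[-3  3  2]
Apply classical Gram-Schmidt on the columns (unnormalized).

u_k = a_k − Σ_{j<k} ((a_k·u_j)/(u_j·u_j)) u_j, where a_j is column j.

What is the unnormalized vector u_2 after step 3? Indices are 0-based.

u_2 = (-76/129, 7/3, -526/129, 125/43)

Step 1: u_0 = a_0 = (2, -1, -3, -3).
Step 2: u_1 = a_1 − (-17/23)·u_0 = (-58/23, -86/23, -28/23, 18/23).
Step 3: u_2 = a_2 − (4/23)·u_0 − (-127/258)·u_1 = (-76/129, 7/3, -526/129, 125/43).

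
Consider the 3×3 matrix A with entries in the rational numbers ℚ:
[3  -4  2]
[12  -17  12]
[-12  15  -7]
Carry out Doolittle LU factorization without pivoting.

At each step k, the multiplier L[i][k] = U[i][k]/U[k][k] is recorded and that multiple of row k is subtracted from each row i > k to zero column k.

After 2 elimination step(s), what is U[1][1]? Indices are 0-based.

U[1][1] = -1

Step 1: pivot at (0,0) is 3.
  row1 ← row1 − (4)·row0  ⇒  L[1][0]=4, U row1=(0, -1, 4)
  row2 ← row2 − (-4)·row0  ⇒  L[2][0]=-4, U row2=(0, -1, 1)
Step 2: pivot at (1,1) is -1.
  row2 ← row2 − (1)·row1  ⇒  L[2][1]=1, U row2=(0, 0, -3)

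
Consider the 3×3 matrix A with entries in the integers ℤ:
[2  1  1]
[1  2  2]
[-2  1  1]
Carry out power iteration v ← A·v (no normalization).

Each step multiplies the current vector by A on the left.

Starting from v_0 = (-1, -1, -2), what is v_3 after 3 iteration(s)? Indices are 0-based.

v_0 = (-1, -1, -2).
v_1 = A·v_0 = (-5, -7, -1).
v_2 = A·v_1 = (-18, -21, 2).
v_3 = A·v_2 = (-55, -56, 17).

v_3 = (-55, -56, 17)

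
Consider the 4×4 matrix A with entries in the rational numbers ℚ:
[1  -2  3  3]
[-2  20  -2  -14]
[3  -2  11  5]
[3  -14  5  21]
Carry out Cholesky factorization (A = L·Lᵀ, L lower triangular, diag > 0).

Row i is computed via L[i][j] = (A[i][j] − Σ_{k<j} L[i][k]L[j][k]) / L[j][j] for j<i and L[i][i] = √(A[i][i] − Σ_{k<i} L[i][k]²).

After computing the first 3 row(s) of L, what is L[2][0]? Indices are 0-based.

L[2][0] = 3

Step 1: L[0][0] = √(1) = 1.
  L[1][0] = (-2) / L[0][0] = -2.
Step 2: L[1][1] = √(16) = 4.
  L[2][0] = (3) / L[0][0] = 3.
  L[2][1] = (4) / L[1][1] = 1.
Step 3: L[2][2] = √(1) = 1.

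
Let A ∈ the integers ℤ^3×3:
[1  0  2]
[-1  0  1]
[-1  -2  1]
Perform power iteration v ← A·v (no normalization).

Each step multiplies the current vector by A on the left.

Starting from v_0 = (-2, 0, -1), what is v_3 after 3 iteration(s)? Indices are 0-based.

v_3 = (4, 5, -5)

v_0 = (-2, 0, -1).
v_1 = A·v_0 = (-4, 1, 1).
v_2 = A·v_1 = (-2, 5, 3).
v_3 = A·v_2 = (4, 5, -5).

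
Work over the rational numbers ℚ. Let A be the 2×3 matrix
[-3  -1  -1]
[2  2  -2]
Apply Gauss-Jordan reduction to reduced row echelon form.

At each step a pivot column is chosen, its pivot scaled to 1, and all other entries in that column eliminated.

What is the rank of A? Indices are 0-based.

step 1: normalize row 0 (÷-3) = (1, 1/3, 1/3)
  row 1: subtract 2×row0 = (0, 4/3, -8/3)
step 2: normalize row 1 (÷4/3) = (0, 1, -2)
  row 0: subtract 1/3×row1 = (1, 0, 1)

rank = 2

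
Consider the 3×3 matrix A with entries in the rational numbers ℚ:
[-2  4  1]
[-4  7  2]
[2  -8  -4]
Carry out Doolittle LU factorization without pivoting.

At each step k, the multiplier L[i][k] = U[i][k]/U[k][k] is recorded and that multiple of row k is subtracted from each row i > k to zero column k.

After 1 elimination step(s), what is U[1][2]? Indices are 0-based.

U[1][2] = 0

k=0: U[0][0]=-2
  eliminate (1,0): mult=2, new row 1: (0, -1, 0); set L[1][0]=2
  eliminate (2,0): mult=-1, new row 2: (0, -4, -3); set L[2][0]=-1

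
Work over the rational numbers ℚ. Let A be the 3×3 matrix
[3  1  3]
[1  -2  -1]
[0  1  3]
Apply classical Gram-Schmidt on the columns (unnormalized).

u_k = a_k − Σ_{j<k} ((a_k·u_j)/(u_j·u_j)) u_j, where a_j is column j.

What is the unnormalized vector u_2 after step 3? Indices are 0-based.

Step 1: u_0 = a_0 = (3, 1, 0).
Step 2: u_1 = a_1 − (1/10)·u_0 = (7/10, -21/10, 1).
Step 3: u_2 = a_2 − (4/5)·u_0 − (72/59)·u_1 = (-15/59, 45/59, 105/59).

u_2 = (-15/59, 45/59, 105/59)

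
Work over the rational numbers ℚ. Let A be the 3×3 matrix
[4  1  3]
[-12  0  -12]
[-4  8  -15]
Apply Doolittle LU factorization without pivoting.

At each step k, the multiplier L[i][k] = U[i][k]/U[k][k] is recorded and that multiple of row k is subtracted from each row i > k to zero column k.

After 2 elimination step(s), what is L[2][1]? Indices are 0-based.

L[2][1] = 3

k=0: U[0][0]=4
  eliminate (1,0): mult=-3, new row 1: (0, 3, -3); set L[1][0]=-3
  eliminate (2,0): mult=-1, new row 2: (0, 9, -12); set L[2][0]=-1
k=1: U[1][1]=3
  eliminate (2,1): mult=3, new row 2: (0, 0, -3); set L[2][1]=3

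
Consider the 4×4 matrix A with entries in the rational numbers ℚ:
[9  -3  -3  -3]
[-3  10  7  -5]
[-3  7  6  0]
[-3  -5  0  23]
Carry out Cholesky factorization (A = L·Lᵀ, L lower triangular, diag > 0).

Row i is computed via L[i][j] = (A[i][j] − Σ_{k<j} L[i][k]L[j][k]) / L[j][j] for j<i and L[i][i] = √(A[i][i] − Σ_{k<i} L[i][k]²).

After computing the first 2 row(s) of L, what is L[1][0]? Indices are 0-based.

L[1][0] = -1

Step 1: L[0][0] = √(9) = 3.
  L[1][0] = (-3) / L[0][0] = -1.
Step 2: L[1][1] = √(9) = 3.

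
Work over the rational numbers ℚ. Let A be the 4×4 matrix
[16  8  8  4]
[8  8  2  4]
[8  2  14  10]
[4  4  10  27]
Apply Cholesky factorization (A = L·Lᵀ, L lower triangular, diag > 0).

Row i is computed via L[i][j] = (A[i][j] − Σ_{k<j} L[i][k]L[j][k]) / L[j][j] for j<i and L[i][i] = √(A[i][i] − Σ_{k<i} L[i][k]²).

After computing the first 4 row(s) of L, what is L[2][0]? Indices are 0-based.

Step 1: L[0][0] = √(16) = 4.
  L[1][0] = (8) / L[0][0] = 2.
Step 2: L[1][1] = √(4) = 2.
  L[2][0] = (8) / L[0][0] = 2.
  L[2][1] = (-2) / L[1][1] = -1.
Step 3: L[2][2] = √(9) = 3.
  L[3][0] = (4) / L[0][0] = 1.
  L[3][1] = (2) / L[1][1] = 1.
  L[3][2] = (9) / L[2][2] = 3.
Step 4: L[3][3] = √(16) = 4.

L[2][0] = 2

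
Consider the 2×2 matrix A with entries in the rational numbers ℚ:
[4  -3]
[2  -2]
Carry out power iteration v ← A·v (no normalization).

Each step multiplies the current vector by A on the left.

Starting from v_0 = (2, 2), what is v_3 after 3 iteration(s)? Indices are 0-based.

v_3 = (20, 8)

v_0 = (2, 2).
v_1 = A·v_0 = (2, 0).
v_2 = A·v_1 = (8, 4).
v_3 = A·v_2 = (20, 8).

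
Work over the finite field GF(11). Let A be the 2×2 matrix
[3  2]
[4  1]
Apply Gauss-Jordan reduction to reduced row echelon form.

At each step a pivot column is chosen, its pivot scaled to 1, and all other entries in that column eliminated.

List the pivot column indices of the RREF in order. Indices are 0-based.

pivot columns: 0, 1

pivot(0,0)=3: scale R0 → (1, 8)
  clear (1,0): R1 −= (4)R0 → (0, 2)
pivot(1,1)=2: scale R1 → (0, 1)
  clear (0,1): R0 −= (8)R1 → (1, 0)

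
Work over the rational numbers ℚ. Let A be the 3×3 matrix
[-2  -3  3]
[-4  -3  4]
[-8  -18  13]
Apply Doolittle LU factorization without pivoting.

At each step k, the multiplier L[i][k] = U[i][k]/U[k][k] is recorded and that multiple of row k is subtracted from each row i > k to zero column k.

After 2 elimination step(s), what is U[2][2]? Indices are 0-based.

[col 0] pivot -2
  R1 -= 2*R0 → (0, 3, -2)  (L[1][0] := 2)
  R2 -= 4*R0 → (0, -6, 1)  (L[2][0] := 4)
[col 1] pivot 3
  R2 -= -2*R1 → (0, 0, -3)  (L[2][1] := -2)

U[2][2] = -3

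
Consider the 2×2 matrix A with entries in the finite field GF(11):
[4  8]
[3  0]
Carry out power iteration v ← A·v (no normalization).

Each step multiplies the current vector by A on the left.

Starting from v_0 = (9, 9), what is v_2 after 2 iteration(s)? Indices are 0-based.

v_0 = (9, 9).
v_1 = A·v_0 = (9, 5).
v_2 = A·v_1 = (10, 5).

v_2 = (10, 5)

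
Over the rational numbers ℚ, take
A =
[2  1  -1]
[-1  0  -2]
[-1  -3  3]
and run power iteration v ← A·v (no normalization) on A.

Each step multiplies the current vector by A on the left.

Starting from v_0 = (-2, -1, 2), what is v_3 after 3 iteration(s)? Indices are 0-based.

v_0 = (-2, -1, 2).
v_1 = A·v_0 = (-7, -2, 11).
v_2 = A·v_1 = (-27, -15, 46).
v_3 = A·v_2 = (-115, -65, 210).

v_3 = (-115, -65, 210)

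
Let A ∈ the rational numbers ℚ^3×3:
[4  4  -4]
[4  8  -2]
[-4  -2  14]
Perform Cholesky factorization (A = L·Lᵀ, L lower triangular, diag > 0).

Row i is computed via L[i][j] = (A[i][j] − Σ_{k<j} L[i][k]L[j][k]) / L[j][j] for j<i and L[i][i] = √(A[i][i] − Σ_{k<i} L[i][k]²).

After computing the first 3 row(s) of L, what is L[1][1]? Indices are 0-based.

Step 1: L[0][0] = √(4) = 2.
  L[1][0] = (4) / L[0][0] = 2.
Step 2: L[1][1] = √(4) = 2.
  L[2][0] = (-4) / L[0][0] = -2.
  L[2][1] = (2) / L[1][1] = 1.
Step 3: L[2][2] = √(9) = 3.

L[1][1] = 2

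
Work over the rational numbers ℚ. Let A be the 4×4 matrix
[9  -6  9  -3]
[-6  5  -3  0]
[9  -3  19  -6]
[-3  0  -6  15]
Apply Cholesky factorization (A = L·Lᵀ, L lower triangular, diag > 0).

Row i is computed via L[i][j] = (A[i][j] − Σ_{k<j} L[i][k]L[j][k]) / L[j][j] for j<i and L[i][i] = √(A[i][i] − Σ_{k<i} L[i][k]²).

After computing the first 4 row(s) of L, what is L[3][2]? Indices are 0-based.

L[3][2] = 3

Step 1: L[0][0] = √(9) = 3.
  L[1][0] = (-6) / L[0][0] = -2.
Step 2: L[1][1] = √(1) = 1.
  L[2][0] = (9) / L[0][0] = 3.
  L[2][1] = (3) / L[1][1] = 3.
Step 3: L[2][2] = √(1) = 1.
  L[3][0] = (-3) / L[0][0] = -1.
  L[3][1] = (-2) / L[1][1] = -2.
  L[3][2] = (3) / L[2][2] = 3.
Step 4: L[3][3] = √(1) = 1.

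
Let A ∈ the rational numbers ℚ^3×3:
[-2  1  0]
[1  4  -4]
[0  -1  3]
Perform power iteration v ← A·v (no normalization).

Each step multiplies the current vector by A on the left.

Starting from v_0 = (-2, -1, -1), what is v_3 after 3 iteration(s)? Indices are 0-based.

v_0 = (-2, -1, -1).
v_1 = A·v_0 = (3, -2, -2).
v_2 = A·v_1 = (-8, 3, -4).
v_3 = A·v_2 = (19, 20, -15).

v_3 = (19, 20, -15)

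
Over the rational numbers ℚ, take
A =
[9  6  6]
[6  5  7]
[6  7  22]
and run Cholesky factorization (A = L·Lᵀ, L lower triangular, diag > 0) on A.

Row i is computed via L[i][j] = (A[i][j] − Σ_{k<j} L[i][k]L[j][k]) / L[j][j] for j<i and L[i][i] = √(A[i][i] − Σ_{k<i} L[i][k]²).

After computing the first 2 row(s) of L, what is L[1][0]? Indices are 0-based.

L[1][0] = 2

Step 1: L[0][0] = √(9) = 3.
  L[1][0] = (6) / L[0][0] = 2.
Step 2: L[1][1] = √(1) = 1.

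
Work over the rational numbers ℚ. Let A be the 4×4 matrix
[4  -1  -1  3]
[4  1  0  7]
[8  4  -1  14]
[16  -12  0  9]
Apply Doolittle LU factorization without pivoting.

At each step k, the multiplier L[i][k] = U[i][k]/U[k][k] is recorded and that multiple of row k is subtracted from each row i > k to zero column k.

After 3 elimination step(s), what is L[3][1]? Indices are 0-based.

L[3][1] = -4

[col 0] pivot 4
  R1 -= 1*R0 → (0, 2, 1, 4)  (L[1][0] := 1)
  R2 -= 2*R0 → (0, 6, 1, 8)  (L[2][0] := 2)
  R3 -= 4*R0 → (0, -8, 4, -3)  (L[3][0] := 4)
[col 1] pivot 2
  R2 -= 3*R1 → (0, 0, -2, -4)  (L[2][1] := 3)
  R3 -= -4*R1 → (0, 0, 8, 13)  (L[3][1] := -4)
[col 2] pivot -2
  R3 -= -4*R2 → (0, 0, 0, -3)  (L[3][2] := -4)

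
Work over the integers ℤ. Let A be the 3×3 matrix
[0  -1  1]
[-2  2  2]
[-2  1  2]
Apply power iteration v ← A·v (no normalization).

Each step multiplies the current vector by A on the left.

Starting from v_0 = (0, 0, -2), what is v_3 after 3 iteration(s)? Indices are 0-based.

v_0 = (0, 0, -2).
v_1 = A·v_0 = (-2, -4, -4).
v_2 = A·v_1 = (0, -12, -8).
v_3 = A·v_2 = (4, -40, -28).

v_3 = (4, -40, -28)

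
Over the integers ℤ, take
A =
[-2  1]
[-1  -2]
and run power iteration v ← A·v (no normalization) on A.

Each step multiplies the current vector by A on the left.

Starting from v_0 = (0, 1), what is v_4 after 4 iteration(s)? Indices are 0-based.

v_0 = (0, 1).
v_1 = A·v_0 = (1, -2).
v_2 = A·v_1 = (-4, 3).
v_3 = A·v_2 = (11, -2).
v_4 = A·v_3 = (-24, -7).

v_4 = (-24, -7)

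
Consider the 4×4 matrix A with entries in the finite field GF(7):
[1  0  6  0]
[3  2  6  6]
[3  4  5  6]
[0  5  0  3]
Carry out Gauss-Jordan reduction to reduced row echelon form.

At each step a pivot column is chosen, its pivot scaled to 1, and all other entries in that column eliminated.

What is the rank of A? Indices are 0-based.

[1] R0 /= 1  ⇒  (1, 0, 6, 0)
     R1 -= 3·R0  ⇒  (0, 2, 2, 6)
     R2 -= 3·R0  ⇒  (0, 4, 1, 6)
[2] R1 /= 2  ⇒  (0, 1, 1, 3)
     R2 -= 4·R1  ⇒  (0, 0, 4, 1)
     R3 -= 5·R1  ⇒  (0, 0, 2, 2)
[3] R2 /= 4  ⇒  (0, 0, 1, 2)
     R0 -= 6·R2  ⇒  (1, 0, 0, 2)
     R1 -= 1·R2  ⇒  (0, 1, 0, 1)
     R3 -= 2·R2  ⇒  (0, 0, 0, 5)
[4] R3 /= 5  ⇒  (0, 0, 0, 1)
     R0 -= 2·R3  ⇒  (1, 0, 0, 0)
     R1 -= 1·R3  ⇒  (0, 1, 0, 0)
     R2 -= 2·R3  ⇒  (0, 0, 1, 0)

rank = 4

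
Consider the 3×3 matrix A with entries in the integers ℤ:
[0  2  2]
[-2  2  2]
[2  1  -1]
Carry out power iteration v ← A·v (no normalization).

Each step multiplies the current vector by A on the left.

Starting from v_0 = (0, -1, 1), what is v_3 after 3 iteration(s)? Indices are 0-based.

v_0 = (0, -1, 1).
v_1 = A·v_0 = (0, 0, -2).
v_2 = A·v_1 = (-4, -4, 2).
v_3 = A·v_2 = (-4, 4, -14).

v_3 = (-4, 4, -14)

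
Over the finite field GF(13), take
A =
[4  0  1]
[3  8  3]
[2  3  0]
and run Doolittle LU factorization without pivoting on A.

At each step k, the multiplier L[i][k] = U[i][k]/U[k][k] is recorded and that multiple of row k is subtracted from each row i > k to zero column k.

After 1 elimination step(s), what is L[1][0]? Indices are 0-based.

L[1][0] = 4

k=0: U[0][0]=4
  eliminate (1,0): mult=4, new row 1: (0, 8, 12); set L[1][0]=4
  eliminate (2,0): mult=7, new row 2: (0, 3, 6); set L[2][0]=7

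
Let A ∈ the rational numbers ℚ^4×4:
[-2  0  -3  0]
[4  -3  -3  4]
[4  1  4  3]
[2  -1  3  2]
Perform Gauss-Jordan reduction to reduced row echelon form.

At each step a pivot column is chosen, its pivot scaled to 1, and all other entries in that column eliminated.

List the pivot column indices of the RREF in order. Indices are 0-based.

pivot columns: 0, 1, 2, 3

[1] R0 /= -2  ⇒  (1, 0, 3/2, 0)
     R1 -= 4·R0  ⇒  (0, -3, -9, 4)
     R2 -= 4·R0  ⇒  (0, 1, -2, 3)
     R3 -= 2·R0  ⇒  (0, -1, 0, 2)
[2] R1 /= -3  ⇒  (0, 1, 3, -4/3)
     R2 -= 1·R1  ⇒  (0, 0, -5, 13/3)
     R3 -= -1·R1  ⇒  (0, 0, 3, 2/3)
[3] R2 /= -5  ⇒  (0, 0, 1, -13/15)
     R0 -= 3/2·R2  ⇒  (1, 0, 0, 13/10)
     R1 -= 3·R2  ⇒  (0, 1, 0, 19/15)
     R3 -= 3·R2  ⇒  (0, 0, 0, 49/15)
[4] R3 /= 49/15  ⇒  (0, 0, 0, 1)
     R0 -= 13/10·R3  ⇒  (1, 0, 0, 0)
     R1 -= 19/15·R3  ⇒  (0, 1, 0, 0)
     R2 -= -13/15·R3  ⇒  (0, 0, 1, 0)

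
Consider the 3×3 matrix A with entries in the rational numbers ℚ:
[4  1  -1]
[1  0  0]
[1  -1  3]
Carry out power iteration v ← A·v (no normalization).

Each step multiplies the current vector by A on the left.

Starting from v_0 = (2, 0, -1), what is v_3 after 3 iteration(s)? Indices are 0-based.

v_3 = (161, 39, 42)

v_0 = (2, 0, -1).
v_1 = A·v_0 = (9, 2, -1).
v_2 = A·v_1 = (39, 9, 4).
v_3 = A·v_2 = (161, 39, 42).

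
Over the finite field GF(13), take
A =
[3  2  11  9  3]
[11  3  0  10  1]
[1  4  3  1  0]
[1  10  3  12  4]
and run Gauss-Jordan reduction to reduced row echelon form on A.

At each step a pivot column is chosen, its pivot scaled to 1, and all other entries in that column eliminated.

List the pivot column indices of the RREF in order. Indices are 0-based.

pivot columns: 0, 1, 2, 3

pivot(0,0)=3: scale R0 → (1, 5, 8, 3, 1)
  clear (1,0): R1 −= (11)R0 → (0, 0, 3, 3, 3)
  clear (2,0): R2 −= (1)R0 → (0, 12, 8, 11, 12)
  clear (3,0): R3 −= (1)R0 → (0, 5, 8, 9, 3)
pivot(1,1): swap R1↔R2
pivot(1,1)=12: scale R1 → (0, 1, 5, 2, 1)
  clear (0,1): R0 −= (5)R1 → (1, 0, 9, 6, 9)
  clear (3,1): R3 −= (5)R1 → (0, 0, 9, 12, 11)
pivot(2,2)=3: scale R2 → (0, 0, 1, 1, 1)
  clear (0,2): R0 −= (9)R2 → (1, 0, 0, 10, 0)
  clear (1,2): R1 −= (5)R2 → (0, 1, 0, 10, 9)
  clear (3,2): R3 −= (9)R2 → (0, 0, 0, 3, 2)
pivot(3,3)=3: scale R3 → (0, 0, 0, 1, 5)
  clear (0,3): R0 −= (10)R3 → (1, 0, 0, 0, 2)
  clear (1,3): R1 −= (10)R3 → (0, 1, 0, 0, 11)
  clear (2,3): R2 −= (1)R3 → (0, 0, 1, 0, 9)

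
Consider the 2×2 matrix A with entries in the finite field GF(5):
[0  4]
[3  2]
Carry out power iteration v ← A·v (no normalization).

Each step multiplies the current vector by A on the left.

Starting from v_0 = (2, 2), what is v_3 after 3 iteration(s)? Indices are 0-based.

v_3 = (1, 3)

v_0 = (2, 2).
v_1 = A·v_0 = (3, 0).
v_2 = A·v_1 = (0, 4).
v_3 = A·v_2 = (1, 3).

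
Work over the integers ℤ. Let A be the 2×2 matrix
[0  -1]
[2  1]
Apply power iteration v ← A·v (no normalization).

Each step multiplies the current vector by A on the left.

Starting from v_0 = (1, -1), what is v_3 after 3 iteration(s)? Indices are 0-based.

v_0 = (1, -1).
v_1 = A·v_0 = (1, 1).
v_2 = A·v_1 = (-1, 3).
v_3 = A·v_2 = (-3, 1).

v_3 = (-3, 1)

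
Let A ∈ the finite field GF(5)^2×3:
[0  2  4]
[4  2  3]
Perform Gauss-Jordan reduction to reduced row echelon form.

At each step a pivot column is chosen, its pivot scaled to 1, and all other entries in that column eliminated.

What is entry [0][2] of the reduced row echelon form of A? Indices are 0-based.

pivot(0,0): swap R0↔R1
pivot(0,0)=4: scale R0 → (1, 3, 2)
pivot(1,1)=2: scale R1 → (0, 1, 2)
  clear (0,1): R0 −= (3)R1 → (1, 0, 1)

M[0][2] = 1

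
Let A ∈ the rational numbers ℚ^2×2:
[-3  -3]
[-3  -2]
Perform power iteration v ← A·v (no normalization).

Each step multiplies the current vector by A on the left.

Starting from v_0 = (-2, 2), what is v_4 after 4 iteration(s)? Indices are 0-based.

v_4 = (-168, -142)

v_0 = (-2, 2).
v_1 = A·v_0 = (0, 2).
v_2 = A·v_1 = (-6, -4).
v_3 = A·v_2 = (30, 26).
v_4 = A·v_3 = (-168, -142).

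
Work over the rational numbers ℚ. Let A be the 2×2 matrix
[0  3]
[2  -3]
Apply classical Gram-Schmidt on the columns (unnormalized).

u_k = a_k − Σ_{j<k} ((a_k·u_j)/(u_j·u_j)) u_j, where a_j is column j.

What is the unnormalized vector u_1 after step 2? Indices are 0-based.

u_1 = (3, 0)

Step 1: u_0 = a_0 = (0, 2).
Step 2: u_1 = a_1 − (-3/2)·u_0 = (3, 0).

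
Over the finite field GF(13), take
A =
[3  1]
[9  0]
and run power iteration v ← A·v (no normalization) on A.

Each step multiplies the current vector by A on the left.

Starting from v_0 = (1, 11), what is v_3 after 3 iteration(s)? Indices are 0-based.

v_3 = (6, 4)

v_0 = (1, 11).
v_1 = A·v_0 = (1, 9).
v_2 = A·v_1 = (12, 9).
v_3 = A·v_2 = (6, 4).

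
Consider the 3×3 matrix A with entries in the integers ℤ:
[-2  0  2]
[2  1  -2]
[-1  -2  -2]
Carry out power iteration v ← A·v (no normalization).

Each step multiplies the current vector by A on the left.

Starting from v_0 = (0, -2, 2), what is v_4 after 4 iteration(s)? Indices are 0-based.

v_0 = (0, -2, 2).
v_1 = A·v_0 = (4, -6, 0).
v_2 = A·v_1 = (-8, 2, 8).
v_3 = A·v_2 = (32, -30, -12).
v_4 = A·v_3 = (-88, 58, 52).

v_4 = (-88, 58, 52)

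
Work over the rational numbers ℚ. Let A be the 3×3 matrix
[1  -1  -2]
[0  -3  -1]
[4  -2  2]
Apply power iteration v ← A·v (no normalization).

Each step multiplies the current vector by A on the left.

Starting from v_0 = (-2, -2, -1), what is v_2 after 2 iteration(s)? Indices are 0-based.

v_0 = (-2, -2, -1).
v_1 = A·v_0 = (2, 7, -6).
v_2 = A·v_1 = (7, -15, -18).

v_2 = (7, -15, -18)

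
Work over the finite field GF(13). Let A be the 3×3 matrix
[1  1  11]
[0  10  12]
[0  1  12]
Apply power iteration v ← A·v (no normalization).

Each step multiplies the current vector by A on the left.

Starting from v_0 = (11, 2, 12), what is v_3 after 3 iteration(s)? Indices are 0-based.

v_3 = (6, 11, 7)

v_0 = (11, 2, 12).
v_1 = A·v_0 = (2, 8, 3).
v_2 = A·v_1 = (4, 12, 5).
v_3 = A·v_2 = (6, 11, 7).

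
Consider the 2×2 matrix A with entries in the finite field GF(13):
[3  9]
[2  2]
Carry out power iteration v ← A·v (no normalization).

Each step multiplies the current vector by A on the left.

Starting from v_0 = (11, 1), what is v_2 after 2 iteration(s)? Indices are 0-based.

v_2 = (4, 2)

v_0 = (11, 1).
v_1 = A·v_0 = (3, 11).
v_2 = A·v_1 = (4, 2).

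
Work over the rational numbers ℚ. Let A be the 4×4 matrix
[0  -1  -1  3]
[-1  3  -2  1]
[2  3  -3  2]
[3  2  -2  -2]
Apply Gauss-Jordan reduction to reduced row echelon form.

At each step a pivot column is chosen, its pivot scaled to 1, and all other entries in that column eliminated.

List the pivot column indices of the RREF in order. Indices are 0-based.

[1] R0 <-> R1
[1] R0 /= -1  ⇒  (1, -3, 2, -1)
     R2 -= 2·R0  ⇒  (0, 9, -7, 4)
     R3 -= 3·R0  ⇒  (0, 11, -8, 1)
[2] R1 /= -1  ⇒  (0, 1, 1, -3)
     R0 -= -3·R1  ⇒  (1, 0, 5, -10)
     R2 -= 9·R1  ⇒  (0, 0, -16, 31)
     R3 -= 11·R1  ⇒  (0, 0, -19, 34)
[3] R2 /= -16  ⇒  (0, 0, 1, -31/16)
     R0 -= 5·R2  ⇒  (1, 0, 0, -5/16)
     R1 -= 1·R2  ⇒  (0, 1, 0, -17/16)
     R3 -= -19·R2  ⇒  (0, 0, 0, -45/16)
[4] R3 /= -45/16  ⇒  (0, 0, 0, 1)
     R0 -= -5/16·R3  ⇒  (1, 0, 0, 0)
     R1 -= -17/16·R3  ⇒  (0, 1, 0, 0)
     R2 -= -31/16·R3  ⇒  (0, 0, 1, 0)

pivot columns: 0, 1, 2, 3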